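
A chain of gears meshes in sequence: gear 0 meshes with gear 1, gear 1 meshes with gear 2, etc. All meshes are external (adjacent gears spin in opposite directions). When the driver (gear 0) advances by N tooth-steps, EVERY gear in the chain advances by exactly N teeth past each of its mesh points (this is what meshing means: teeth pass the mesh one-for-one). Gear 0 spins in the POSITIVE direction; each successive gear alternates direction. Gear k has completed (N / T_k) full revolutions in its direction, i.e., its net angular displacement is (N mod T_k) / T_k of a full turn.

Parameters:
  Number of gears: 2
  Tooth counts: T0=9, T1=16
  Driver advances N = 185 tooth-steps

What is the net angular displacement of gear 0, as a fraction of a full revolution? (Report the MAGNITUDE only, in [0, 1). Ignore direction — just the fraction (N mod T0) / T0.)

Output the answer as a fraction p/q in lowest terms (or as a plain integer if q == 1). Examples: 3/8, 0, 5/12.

Chain of 2 gears, tooth counts: [9, 16]
  gear 0: T0=9, direction=positive, advance = 185 mod 9 = 5 teeth = 5/9 turn
  gear 1: T1=16, direction=negative, advance = 185 mod 16 = 9 teeth = 9/16 turn
Gear 0: 185 mod 9 = 5
Fraction = 5 / 9 = 5/9 (gcd(5,9)=1) = 5/9

Answer: 5/9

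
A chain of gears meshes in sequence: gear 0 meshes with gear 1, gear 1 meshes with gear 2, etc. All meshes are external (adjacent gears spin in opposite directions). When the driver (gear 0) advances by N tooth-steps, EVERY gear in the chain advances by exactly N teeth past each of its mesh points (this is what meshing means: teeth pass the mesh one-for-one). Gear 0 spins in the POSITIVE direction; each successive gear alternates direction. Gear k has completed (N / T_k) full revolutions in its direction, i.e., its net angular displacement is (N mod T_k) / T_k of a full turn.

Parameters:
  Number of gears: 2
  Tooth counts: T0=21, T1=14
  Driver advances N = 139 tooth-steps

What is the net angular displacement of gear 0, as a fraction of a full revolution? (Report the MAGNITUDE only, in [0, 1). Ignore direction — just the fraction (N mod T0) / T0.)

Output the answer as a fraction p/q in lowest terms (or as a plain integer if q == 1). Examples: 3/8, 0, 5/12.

Chain of 2 gears, tooth counts: [21, 14]
  gear 0: T0=21, direction=positive, advance = 139 mod 21 = 13 teeth = 13/21 turn
  gear 1: T1=14, direction=negative, advance = 139 mod 14 = 13 teeth = 13/14 turn
Gear 0: 139 mod 21 = 13
Fraction = 13 / 21 = 13/21 (gcd(13,21)=1) = 13/21

Answer: 13/21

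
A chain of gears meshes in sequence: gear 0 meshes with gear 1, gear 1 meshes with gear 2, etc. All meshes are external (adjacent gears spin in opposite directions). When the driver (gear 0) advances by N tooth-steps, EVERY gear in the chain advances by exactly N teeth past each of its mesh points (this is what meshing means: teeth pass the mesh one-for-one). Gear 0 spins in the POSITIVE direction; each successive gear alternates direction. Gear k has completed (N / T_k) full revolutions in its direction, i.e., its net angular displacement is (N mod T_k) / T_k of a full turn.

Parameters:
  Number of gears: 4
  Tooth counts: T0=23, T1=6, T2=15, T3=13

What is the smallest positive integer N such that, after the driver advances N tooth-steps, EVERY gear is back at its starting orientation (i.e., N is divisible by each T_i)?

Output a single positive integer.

Answer: 8970

Derivation:
Gear k returns to start when N is a multiple of T_k.
All gears at start simultaneously when N is a common multiple of [23, 6, 15, 13]; the smallest such N is lcm(23, 6, 15, 13).
Start: lcm = T0 = 23
Fold in T1=6: gcd(23, 6) = 1; lcm(23, 6) = 23 * 6 / 1 = 138 / 1 = 138
Fold in T2=15: gcd(138, 15) = 3; lcm(138, 15) = 138 * 15 / 3 = 2070 / 3 = 690
Fold in T3=13: gcd(690, 13) = 1; lcm(690, 13) = 690 * 13 / 1 = 8970 / 1 = 8970
Full cycle length = 8970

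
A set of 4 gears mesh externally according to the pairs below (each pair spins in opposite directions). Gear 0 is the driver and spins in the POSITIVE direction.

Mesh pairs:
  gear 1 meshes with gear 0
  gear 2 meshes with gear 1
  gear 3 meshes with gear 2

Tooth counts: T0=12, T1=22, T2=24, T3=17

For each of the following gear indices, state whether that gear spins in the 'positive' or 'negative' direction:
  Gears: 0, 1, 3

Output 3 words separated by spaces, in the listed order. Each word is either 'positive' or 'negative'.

Answer: positive negative negative

Derivation:
Gear 0 (driver): positive (depth 0)
  gear 1: meshes with gear 0 -> depth 1 -> negative (opposite of gear 0)
  gear 2: meshes with gear 1 -> depth 2 -> positive (opposite of gear 1)
  gear 3: meshes with gear 2 -> depth 3 -> negative (opposite of gear 2)
Queried indices 0, 1, 3 -> positive, negative, negative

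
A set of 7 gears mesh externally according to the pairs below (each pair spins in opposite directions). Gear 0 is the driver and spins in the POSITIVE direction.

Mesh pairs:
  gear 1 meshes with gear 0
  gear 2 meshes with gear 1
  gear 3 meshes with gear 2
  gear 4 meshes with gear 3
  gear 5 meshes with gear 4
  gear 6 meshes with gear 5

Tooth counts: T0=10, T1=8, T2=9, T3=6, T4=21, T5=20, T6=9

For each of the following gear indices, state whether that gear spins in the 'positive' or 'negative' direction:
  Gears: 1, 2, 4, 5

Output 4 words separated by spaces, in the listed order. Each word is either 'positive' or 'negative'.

Answer: negative positive positive negative

Derivation:
Gear 0 (driver): positive (depth 0)
  gear 1: meshes with gear 0 -> depth 1 -> negative (opposite of gear 0)
  gear 2: meshes with gear 1 -> depth 2 -> positive (opposite of gear 1)
  gear 3: meshes with gear 2 -> depth 3 -> negative (opposite of gear 2)
  gear 4: meshes with gear 3 -> depth 4 -> positive (opposite of gear 3)
  gear 5: meshes with gear 4 -> depth 5 -> negative (opposite of gear 4)
  gear 6: meshes with gear 5 -> depth 6 -> positive (opposite of gear 5)
Queried indices 1, 2, 4, 5 -> negative, positive, positive, negative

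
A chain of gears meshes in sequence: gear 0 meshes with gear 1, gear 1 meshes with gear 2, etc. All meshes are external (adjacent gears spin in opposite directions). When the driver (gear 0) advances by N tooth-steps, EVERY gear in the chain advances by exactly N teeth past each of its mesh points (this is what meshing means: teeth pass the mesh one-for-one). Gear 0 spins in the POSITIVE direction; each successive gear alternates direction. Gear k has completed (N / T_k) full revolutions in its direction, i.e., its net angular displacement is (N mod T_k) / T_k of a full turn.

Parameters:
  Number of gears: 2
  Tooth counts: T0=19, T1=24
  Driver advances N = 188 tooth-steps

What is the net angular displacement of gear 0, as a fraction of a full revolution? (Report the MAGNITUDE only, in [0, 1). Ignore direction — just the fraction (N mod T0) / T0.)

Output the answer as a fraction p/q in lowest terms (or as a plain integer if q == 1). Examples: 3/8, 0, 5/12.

Answer: 17/19

Derivation:
Chain of 2 gears, tooth counts: [19, 24]
  gear 0: T0=19, direction=positive, advance = 188 mod 19 = 17 teeth = 17/19 turn
  gear 1: T1=24, direction=negative, advance = 188 mod 24 = 20 teeth = 20/24 turn
Gear 0: 188 mod 19 = 17
Fraction = 17 / 19 = 17/19 (gcd(17,19)=1) = 17/19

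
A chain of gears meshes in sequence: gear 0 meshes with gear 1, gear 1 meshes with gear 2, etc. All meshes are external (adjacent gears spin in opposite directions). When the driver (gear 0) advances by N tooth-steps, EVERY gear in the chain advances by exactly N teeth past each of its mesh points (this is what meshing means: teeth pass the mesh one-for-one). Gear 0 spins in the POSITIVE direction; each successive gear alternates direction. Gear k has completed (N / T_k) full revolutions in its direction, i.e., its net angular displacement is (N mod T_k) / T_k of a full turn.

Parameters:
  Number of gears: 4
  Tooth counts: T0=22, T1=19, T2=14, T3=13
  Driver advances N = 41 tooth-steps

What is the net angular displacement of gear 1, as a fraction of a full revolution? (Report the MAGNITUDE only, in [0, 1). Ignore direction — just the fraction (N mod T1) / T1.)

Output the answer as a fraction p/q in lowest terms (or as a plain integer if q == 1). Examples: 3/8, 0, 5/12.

Answer: 3/19

Derivation:
Chain of 4 gears, tooth counts: [22, 19, 14, 13]
  gear 0: T0=22, direction=positive, advance = 41 mod 22 = 19 teeth = 19/22 turn
  gear 1: T1=19, direction=negative, advance = 41 mod 19 = 3 teeth = 3/19 turn
  gear 2: T2=14, direction=positive, advance = 41 mod 14 = 13 teeth = 13/14 turn
  gear 3: T3=13, direction=negative, advance = 41 mod 13 = 2 teeth = 2/13 turn
Gear 1: 41 mod 19 = 3
Fraction = 3 / 19 = 3/19 (gcd(3,19)=1) = 3/19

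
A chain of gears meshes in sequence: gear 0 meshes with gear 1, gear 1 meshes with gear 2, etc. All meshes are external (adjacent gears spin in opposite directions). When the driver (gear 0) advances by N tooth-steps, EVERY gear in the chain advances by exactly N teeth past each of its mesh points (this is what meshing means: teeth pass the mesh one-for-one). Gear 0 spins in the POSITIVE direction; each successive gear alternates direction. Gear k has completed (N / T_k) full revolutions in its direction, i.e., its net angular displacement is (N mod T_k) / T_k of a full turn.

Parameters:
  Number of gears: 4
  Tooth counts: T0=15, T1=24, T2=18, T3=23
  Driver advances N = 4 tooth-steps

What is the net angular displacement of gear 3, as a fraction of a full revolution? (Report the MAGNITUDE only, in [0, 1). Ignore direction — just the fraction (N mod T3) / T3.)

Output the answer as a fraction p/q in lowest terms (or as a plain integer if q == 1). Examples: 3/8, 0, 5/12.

Chain of 4 gears, tooth counts: [15, 24, 18, 23]
  gear 0: T0=15, direction=positive, advance = 4 mod 15 = 4 teeth = 4/15 turn
  gear 1: T1=24, direction=negative, advance = 4 mod 24 = 4 teeth = 4/24 turn
  gear 2: T2=18, direction=positive, advance = 4 mod 18 = 4 teeth = 4/18 turn
  gear 3: T3=23, direction=negative, advance = 4 mod 23 = 4 teeth = 4/23 turn
Gear 3: 4 mod 23 = 4
Fraction = 4 / 23 = 4/23 (gcd(4,23)=1) = 4/23

Answer: 4/23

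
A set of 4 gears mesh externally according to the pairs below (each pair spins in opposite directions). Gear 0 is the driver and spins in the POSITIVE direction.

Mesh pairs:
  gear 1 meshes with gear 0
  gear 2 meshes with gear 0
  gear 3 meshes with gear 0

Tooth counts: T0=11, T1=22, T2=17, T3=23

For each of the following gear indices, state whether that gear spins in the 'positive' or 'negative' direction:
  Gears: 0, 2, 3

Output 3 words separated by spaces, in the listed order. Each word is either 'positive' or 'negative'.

Answer: positive negative negative

Derivation:
Gear 0 (driver): positive (depth 0)
  gear 1: meshes with gear 0 -> depth 1 -> negative (opposite of gear 0)
  gear 2: meshes with gear 0 -> depth 1 -> negative (opposite of gear 0)
  gear 3: meshes with gear 0 -> depth 1 -> negative (opposite of gear 0)
Queried indices 0, 2, 3 -> positive, negative, negative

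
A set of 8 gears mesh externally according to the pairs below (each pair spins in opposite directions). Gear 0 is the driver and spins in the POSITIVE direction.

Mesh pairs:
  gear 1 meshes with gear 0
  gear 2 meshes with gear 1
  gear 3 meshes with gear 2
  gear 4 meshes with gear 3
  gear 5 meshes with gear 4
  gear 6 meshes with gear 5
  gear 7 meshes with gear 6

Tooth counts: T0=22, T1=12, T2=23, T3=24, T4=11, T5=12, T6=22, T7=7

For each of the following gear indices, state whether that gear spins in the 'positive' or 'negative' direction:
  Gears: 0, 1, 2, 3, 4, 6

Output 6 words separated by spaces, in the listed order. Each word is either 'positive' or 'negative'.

Answer: positive negative positive negative positive positive

Derivation:
Gear 0 (driver): positive (depth 0)
  gear 1: meshes with gear 0 -> depth 1 -> negative (opposite of gear 0)
  gear 2: meshes with gear 1 -> depth 2 -> positive (opposite of gear 1)
  gear 3: meshes with gear 2 -> depth 3 -> negative (opposite of gear 2)
  gear 4: meshes with gear 3 -> depth 4 -> positive (opposite of gear 3)
  gear 5: meshes with gear 4 -> depth 5 -> negative (opposite of gear 4)
  gear 6: meshes with gear 5 -> depth 6 -> positive (opposite of gear 5)
  gear 7: meshes with gear 6 -> depth 7 -> negative (opposite of gear 6)
Queried indices 0, 1, 2, 3, 4, 6 -> positive, negative, positive, negative, positive, positive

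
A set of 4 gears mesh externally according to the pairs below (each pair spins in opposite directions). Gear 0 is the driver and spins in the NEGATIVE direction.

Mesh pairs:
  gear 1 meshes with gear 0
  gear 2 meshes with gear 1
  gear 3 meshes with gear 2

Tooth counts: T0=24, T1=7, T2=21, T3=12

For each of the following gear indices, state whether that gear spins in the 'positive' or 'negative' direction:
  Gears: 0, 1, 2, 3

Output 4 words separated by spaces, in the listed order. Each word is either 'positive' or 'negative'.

Gear 0 (driver): negative (depth 0)
  gear 1: meshes with gear 0 -> depth 1 -> positive (opposite of gear 0)
  gear 2: meshes with gear 1 -> depth 2 -> negative (opposite of gear 1)
  gear 3: meshes with gear 2 -> depth 3 -> positive (opposite of gear 2)
Queried indices 0, 1, 2, 3 -> negative, positive, negative, positive

Answer: negative positive negative positive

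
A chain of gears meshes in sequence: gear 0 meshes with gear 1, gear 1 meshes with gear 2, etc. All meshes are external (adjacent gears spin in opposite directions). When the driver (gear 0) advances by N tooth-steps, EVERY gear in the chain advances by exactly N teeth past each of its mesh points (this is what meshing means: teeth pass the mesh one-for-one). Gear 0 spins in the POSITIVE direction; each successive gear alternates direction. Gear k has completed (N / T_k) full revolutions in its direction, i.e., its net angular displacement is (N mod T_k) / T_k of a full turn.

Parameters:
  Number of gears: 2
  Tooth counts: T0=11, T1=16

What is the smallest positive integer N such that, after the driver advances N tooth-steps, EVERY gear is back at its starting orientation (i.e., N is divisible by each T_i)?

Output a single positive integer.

Gear k returns to start when N is a multiple of T_k.
All gears at start simultaneously when N is a common multiple of [11, 16]; the smallest such N is lcm(11, 16).
Start: lcm = T0 = 11
Fold in T1=16: gcd(11, 16) = 1; lcm(11, 16) = 11 * 16 / 1 = 176 / 1 = 176
Full cycle length = 176

Answer: 176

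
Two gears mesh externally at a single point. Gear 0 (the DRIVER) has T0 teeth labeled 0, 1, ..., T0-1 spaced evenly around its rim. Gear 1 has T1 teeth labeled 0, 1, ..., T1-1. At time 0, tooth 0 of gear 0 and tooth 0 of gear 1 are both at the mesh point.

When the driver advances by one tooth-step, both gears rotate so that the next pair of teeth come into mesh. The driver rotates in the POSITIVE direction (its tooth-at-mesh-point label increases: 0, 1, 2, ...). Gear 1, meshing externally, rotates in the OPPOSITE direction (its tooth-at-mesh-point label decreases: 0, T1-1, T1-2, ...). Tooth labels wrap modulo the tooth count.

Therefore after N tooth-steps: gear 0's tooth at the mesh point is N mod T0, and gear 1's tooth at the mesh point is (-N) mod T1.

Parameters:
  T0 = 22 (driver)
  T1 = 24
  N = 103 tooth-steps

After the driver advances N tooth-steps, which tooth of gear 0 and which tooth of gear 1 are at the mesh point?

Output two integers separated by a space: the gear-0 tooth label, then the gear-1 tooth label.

Gear 0 (driver, T0=22): tooth at mesh = N mod T0
  103 = 4 * 22 + 15, so 103 mod 22 = 15
  gear 0 tooth = 15
Gear 1 (driven, T1=24): tooth at mesh = (-N) mod T1
  103 = 4 * 24 + 7, so 103 mod 24 = 7
  (-103) mod 24 = (-7) mod 24 = 24 - 7 = 17
Mesh after 103 steps: gear-0 tooth 15 meets gear-1 tooth 17

Answer: 15 17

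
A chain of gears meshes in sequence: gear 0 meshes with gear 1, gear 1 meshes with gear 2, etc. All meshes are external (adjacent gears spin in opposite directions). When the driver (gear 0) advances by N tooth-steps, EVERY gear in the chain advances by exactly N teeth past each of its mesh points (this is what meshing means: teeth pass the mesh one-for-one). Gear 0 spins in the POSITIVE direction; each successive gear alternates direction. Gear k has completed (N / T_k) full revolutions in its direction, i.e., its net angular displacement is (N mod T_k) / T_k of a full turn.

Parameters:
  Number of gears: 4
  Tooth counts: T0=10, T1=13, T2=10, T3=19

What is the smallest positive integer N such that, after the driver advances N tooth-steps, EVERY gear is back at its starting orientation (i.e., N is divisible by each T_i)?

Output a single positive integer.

Answer: 2470

Derivation:
Gear k returns to start when N is a multiple of T_k.
All gears at start simultaneously when N is a common multiple of [10, 13, 10, 19]; the smallest such N is lcm(10, 13, 10, 19).
Start: lcm = T0 = 10
Fold in T1=13: gcd(10, 13) = 1; lcm(10, 13) = 10 * 13 / 1 = 130 / 1 = 130
Fold in T2=10: gcd(130, 10) = 10; lcm(130, 10) = 130 * 10 / 10 = 1300 / 10 = 130
Fold in T3=19: gcd(130, 19) = 1; lcm(130, 19) = 130 * 19 / 1 = 2470 / 1 = 2470
Full cycle length = 2470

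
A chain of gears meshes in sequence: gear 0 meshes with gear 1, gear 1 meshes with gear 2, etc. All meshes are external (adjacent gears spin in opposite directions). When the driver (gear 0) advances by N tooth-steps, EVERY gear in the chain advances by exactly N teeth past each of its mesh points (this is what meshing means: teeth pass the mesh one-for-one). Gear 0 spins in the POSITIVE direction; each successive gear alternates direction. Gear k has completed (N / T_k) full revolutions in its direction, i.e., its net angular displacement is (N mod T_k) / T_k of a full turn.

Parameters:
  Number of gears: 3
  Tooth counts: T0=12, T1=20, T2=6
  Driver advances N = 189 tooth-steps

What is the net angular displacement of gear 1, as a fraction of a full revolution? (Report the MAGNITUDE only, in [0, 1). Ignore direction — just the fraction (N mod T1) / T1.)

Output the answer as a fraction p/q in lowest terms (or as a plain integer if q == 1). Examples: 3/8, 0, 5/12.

Answer: 9/20

Derivation:
Chain of 3 gears, tooth counts: [12, 20, 6]
  gear 0: T0=12, direction=positive, advance = 189 mod 12 = 9 teeth = 9/12 turn
  gear 1: T1=20, direction=negative, advance = 189 mod 20 = 9 teeth = 9/20 turn
  gear 2: T2=6, direction=positive, advance = 189 mod 6 = 3 teeth = 3/6 turn
Gear 1: 189 mod 20 = 9
Fraction = 9 / 20 = 9/20 (gcd(9,20)=1) = 9/20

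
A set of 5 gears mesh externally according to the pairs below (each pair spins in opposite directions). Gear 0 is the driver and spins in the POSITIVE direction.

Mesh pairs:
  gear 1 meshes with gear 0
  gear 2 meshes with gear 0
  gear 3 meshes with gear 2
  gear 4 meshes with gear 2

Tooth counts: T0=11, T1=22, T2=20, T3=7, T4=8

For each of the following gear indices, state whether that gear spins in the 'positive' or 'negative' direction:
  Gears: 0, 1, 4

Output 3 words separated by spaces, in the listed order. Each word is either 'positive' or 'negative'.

Gear 0 (driver): positive (depth 0)
  gear 1: meshes with gear 0 -> depth 1 -> negative (opposite of gear 0)
  gear 2: meshes with gear 0 -> depth 1 -> negative (opposite of gear 0)
  gear 3: meshes with gear 2 -> depth 2 -> positive (opposite of gear 2)
  gear 4: meshes with gear 2 -> depth 2 -> positive (opposite of gear 2)
Queried indices 0, 1, 4 -> positive, negative, positive

Answer: positive negative positive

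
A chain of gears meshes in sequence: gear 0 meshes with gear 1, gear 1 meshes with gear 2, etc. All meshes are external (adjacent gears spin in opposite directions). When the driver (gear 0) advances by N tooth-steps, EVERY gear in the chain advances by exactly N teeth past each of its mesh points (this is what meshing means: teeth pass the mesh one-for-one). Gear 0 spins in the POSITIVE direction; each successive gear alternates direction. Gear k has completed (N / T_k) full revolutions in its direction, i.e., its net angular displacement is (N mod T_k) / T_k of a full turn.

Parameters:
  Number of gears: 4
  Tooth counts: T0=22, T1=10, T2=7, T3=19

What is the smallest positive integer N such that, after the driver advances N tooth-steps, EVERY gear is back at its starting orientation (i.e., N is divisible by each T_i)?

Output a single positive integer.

Gear k returns to start when N is a multiple of T_k.
All gears at start simultaneously when N is a common multiple of [22, 10, 7, 19]; the smallest such N is lcm(22, 10, 7, 19).
Start: lcm = T0 = 22
Fold in T1=10: gcd(22, 10) = 2; lcm(22, 10) = 22 * 10 / 2 = 220 / 2 = 110
Fold in T2=7: gcd(110, 7) = 1; lcm(110, 7) = 110 * 7 / 1 = 770 / 1 = 770
Fold in T3=19: gcd(770, 19) = 1; lcm(770, 19) = 770 * 19 / 1 = 14630 / 1 = 14630
Full cycle length = 14630

Answer: 14630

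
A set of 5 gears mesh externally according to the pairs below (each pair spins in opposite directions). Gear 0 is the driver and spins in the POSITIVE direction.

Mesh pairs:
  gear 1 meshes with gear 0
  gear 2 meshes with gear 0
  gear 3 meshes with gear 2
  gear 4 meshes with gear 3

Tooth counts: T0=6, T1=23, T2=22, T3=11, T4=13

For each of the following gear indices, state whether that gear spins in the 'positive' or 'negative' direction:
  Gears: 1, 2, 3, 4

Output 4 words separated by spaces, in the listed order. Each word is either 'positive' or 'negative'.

Answer: negative negative positive negative

Derivation:
Gear 0 (driver): positive (depth 0)
  gear 1: meshes with gear 0 -> depth 1 -> negative (opposite of gear 0)
  gear 2: meshes with gear 0 -> depth 1 -> negative (opposite of gear 0)
  gear 3: meshes with gear 2 -> depth 2 -> positive (opposite of gear 2)
  gear 4: meshes with gear 3 -> depth 3 -> negative (opposite of gear 3)
Queried indices 1, 2, 3, 4 -> negative, negative, positive, negative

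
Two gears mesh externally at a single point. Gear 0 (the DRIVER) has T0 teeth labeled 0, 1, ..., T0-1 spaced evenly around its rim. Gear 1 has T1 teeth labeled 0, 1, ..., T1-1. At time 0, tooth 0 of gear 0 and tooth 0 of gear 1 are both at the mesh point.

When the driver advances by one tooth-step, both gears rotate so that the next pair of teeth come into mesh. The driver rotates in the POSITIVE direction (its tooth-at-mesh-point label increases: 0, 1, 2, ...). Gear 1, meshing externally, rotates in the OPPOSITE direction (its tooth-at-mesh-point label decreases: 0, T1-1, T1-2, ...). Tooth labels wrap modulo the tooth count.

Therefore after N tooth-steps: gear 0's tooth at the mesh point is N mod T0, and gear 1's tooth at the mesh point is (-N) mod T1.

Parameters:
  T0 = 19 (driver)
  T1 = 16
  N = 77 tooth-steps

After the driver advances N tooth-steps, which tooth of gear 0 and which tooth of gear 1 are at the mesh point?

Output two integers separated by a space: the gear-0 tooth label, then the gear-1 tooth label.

Gear 0 (driver, T0=19): tooth at mesh = N mod T0
  77 = 4 * 19 + 1, so 77 mod 19 = 1
  gear 0 tooth = 1
Gear 1 (driven, T1=16): tooth at mesh = (-N) mod T1
  77 = 4 * 16 + 13, so 77 mod 16 = 13
  (-77) mod 16 = (-13) mod 16 = 16 - 13 = 3
Mesh after 77 steps: gear-0 tooth 1 meets gear-1 tooth 3

Answer: 1 3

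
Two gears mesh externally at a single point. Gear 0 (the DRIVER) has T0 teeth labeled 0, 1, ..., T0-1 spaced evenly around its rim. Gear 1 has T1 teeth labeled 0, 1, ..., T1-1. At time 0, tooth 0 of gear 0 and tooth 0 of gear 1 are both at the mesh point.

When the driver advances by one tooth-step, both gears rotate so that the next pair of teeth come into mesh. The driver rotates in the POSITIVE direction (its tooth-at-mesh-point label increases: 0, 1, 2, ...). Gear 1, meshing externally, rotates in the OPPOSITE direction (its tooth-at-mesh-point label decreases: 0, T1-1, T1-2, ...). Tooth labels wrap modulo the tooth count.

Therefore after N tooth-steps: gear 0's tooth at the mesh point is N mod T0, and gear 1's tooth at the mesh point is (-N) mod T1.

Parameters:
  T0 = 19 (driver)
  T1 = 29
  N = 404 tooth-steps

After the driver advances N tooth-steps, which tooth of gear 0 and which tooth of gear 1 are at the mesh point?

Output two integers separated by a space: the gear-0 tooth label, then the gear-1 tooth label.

Answer: 5 2

Derivation:
Gear 0 (driver, T0=19): tooth at mesh = N mod T0
  404 = 21 * 19 + 5, so 404 mod 19 = 5
  gear 0 tooth = 5
Gear 1 (driven, T1=29): tooth at mesh = (-N) mod T1
  404 = 13 * 29 + 27, so 404 mod 29 = 27
  (-404) mod 29 = (-27) mod 29 = 29 - 27 = 2
Mesh after 404 steps: gear-0 tooth 5 meets gear-1 tooth 2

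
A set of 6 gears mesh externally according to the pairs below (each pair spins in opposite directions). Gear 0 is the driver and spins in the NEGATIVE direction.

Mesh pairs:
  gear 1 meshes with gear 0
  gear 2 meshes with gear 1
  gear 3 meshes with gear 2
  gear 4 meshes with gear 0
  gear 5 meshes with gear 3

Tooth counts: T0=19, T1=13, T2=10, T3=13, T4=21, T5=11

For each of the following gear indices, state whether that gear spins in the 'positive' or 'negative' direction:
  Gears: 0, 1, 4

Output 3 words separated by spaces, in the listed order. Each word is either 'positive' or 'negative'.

Answer: negative positive positive

Derivation:
Gear 0 (driver): negative (depth 0)
  gear 1: meshes with gear 0 -> depth 1 -> positive (opposite of gear 0)
  gear 2: meshes with gear 1 -> depth 2 -> negative (opposite of gear 1)
  gear 3: meshes with gear 2 -> depth 3 -> positive (opposite of gear 2)
  gear 4: meshes with gear 0 -> depth 1 -> positive (opposite of gear 0)
  gear 5: meshes with gear 3 -> depth 4 -> negative (opposite of gear 3)
Queried indices 0, 1, 4 -> negative, positive, positive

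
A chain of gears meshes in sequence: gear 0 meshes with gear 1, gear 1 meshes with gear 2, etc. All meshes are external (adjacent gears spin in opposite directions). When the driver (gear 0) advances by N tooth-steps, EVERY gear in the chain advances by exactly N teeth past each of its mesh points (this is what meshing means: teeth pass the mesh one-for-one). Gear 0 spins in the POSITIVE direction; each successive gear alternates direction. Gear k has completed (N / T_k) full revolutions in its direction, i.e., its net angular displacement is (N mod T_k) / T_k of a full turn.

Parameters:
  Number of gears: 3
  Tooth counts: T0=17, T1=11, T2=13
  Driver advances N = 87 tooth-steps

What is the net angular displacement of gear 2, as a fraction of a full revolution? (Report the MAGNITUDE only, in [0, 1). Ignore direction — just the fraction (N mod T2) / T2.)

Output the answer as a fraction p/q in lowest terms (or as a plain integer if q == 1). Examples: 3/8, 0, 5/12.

Answer: 9/13

Derivation:
Chain of 3 gears, tooth counts: [17, 11, 13]
  gear 0: T0=17, direction=positive, advance = 87 mod 17 = 2 teeth = 2/17 turn
  gear 1: T1=11, direction=negative, advance = 87 mod 11 = 10 teeth = 10/11 turn
  gear 2: T2=13, direction=positive, advance = 87 mod 13 = 9 teeth = 9/13 turn
Gear 2: 87 mod 13 = 9
Fraction = 9 / 13 = 9/13 (gcd(9,13)=1) = 9/13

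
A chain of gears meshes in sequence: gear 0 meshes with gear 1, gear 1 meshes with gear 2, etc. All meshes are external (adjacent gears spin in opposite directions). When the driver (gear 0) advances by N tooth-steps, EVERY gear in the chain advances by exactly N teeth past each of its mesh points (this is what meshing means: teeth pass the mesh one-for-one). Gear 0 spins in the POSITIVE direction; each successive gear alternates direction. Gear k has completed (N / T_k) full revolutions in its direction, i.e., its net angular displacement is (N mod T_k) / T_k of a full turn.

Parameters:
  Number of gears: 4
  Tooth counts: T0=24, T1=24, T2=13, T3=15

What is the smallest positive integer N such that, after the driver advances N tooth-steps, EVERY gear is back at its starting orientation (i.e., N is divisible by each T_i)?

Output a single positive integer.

Gear k returns to start when N is a multiple of T_k.
All gears at start simultaneously when N is a common multiple of [24, 24, 13, 15]; the smallest such N is lcm(24, 24, 13, 15).
Start: lcm = T0 = 24
Fold in T1=24: gcd(24, 24) = 24; lcm(24, 24) = 24 * 24 / 24 = 576 / 24 = 24
Fold in T2=13: gcd(24, 13) = 1; lcm(24, 13) = 24 * 13 / 1 = 312 / 1 = 312
Fold in T3=15: gcd(312, 15) = 3; lcm(312, 15) = 312 * 15 / 3 = 4680 / 3 = 1560
Full cycle length = 1560

Answer: 1560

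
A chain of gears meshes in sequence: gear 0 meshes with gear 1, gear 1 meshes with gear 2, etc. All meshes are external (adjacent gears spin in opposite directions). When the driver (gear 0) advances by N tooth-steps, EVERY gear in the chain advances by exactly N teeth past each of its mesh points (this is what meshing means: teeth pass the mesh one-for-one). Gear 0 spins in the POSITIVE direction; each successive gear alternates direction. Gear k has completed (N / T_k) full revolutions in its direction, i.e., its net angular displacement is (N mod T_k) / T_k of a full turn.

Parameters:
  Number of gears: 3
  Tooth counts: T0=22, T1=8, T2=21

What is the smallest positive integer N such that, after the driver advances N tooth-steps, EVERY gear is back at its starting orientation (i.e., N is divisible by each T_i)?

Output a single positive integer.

Gear k returns to start when N is a multiple of T_k.
All gears at start simultaneously when N is a common multiple of [22, 8, 21]; the smallest such N is lcm(22, 8, 21).
Start: lcm = T0 = 22
Fold in T1=8: gcd(22, 8) = 2; lcm(22, 8) = 22 * 8 / 2 = 176 / 2 = 88
Fold in T2=21: gcd(88, 21) = 1; lcm(88, 21) = 88 * 21 / 1 = 1848 / 1 = 1848
Full cycle length = 1848

Answer: 1848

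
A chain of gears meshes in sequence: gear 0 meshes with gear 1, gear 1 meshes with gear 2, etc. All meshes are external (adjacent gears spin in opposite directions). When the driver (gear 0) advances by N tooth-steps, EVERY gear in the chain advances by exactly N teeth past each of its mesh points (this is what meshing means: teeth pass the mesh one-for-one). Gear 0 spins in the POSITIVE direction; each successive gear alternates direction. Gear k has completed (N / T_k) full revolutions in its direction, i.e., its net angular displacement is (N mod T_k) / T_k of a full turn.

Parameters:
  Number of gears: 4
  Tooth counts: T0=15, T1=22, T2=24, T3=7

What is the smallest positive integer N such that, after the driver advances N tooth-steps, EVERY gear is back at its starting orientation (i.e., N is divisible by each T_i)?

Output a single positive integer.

Answer: 9240

Derivation:
Gear k returns to start when N is a multiple of T_k.
All gears at start simultaneously when N is a common multiple of [15, 22, 24, 7]; the smallest such N is lcm(15, 22, 24, 7).
Start: lcm = T0 = 15
Fold in T1=22: gcd(15, 22) = 1; lcm(15, 22) = 15 * 22 / 1 = 330 / 1 = 330
Fold in T2=24: gcd(330, 24) = 6; lcm(330, 24) = 330 * 24 / 6 = 7920 / 6 = 1320
Fold in T3=7: gcd(1320, 7) = 1; lcm(1320, 7) = 1320 * 7 / 1 = 9240 / 1 = 9240
Full cycle length = 9240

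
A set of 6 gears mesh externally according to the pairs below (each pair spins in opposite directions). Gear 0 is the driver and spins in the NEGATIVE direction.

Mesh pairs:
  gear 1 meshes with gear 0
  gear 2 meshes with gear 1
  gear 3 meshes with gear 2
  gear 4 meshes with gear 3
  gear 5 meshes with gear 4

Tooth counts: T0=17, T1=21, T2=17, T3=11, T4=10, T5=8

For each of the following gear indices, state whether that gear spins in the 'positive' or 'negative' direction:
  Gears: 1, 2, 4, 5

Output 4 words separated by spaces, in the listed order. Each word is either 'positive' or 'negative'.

Gear 0 (driver): negative (depth 0)
  gear 1: meshes with gear 0 -> depth 1 -> positive (opposite of gear 0)
  gear 2: meshes with gear 1 -> depth 2 -> negative (opposite of gear 1)
  gear 3: meshes with gear 2 -> depth 3 -> positive (opposite of gear 2)
  gear 4: meshes with gear 3 -> depth 4 -> negative (opposite of gear 3)
  gear 5: meshes with gear 4 -> depth 5 -> positive (opposite of gear 4)
Queried indices 1, 2, 4, 5 -> positive, negative, negative, positive

Answer: positive negative negative positive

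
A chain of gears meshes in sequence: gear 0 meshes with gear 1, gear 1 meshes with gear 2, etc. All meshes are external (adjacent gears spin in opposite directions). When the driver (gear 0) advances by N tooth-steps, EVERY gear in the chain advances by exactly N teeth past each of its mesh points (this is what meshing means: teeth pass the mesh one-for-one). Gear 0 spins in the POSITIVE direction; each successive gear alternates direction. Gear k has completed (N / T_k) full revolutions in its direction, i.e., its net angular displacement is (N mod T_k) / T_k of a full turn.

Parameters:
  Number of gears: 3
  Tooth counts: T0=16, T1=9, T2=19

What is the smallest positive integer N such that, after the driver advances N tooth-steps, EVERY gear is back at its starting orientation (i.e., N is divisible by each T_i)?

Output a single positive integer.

Gear k returns to start when N is a multiple of T_k.
All gears at start simultaneously when N is a common multiple of [16, 9, 19]; the smallest such N is lcm(16, 9, 19).
Start: lcm = T0 = 16
Fold in T1=9: gcd(16, 9) = 1; lcm(16, 9) = 16 * 9 / 1 = 144 / 1 = 144
Fold in T2=19: gcd(144, 19) = 1; lcm(144, 19) = 144 * 19 / 1 = 2736 / 1 = 2736
Full cycle length = 2736

Answer: 2736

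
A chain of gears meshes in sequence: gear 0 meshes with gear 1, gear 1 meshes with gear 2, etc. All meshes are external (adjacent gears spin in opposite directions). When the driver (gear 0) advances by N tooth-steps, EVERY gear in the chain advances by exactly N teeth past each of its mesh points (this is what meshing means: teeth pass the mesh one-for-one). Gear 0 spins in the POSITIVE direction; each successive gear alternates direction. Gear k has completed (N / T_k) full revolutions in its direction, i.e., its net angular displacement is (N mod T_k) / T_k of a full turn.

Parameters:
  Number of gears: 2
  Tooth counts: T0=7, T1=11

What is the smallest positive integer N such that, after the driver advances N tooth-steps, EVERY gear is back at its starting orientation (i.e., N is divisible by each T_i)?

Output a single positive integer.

Answer: 77

Derivation:
Gear k returns to start when N is a multiple of T_k.
All gears at start simultaneously when N is a common multiple of [7, 11]; the smallest such N is lcm(7, 11).
Start: lcm = T0 = 7
Fold in T1=11: gcd(7, 11) = 1; lcm(7, 11) = 7 * 11 / 1 = 77 / 1 = 77
Full cycle length = 77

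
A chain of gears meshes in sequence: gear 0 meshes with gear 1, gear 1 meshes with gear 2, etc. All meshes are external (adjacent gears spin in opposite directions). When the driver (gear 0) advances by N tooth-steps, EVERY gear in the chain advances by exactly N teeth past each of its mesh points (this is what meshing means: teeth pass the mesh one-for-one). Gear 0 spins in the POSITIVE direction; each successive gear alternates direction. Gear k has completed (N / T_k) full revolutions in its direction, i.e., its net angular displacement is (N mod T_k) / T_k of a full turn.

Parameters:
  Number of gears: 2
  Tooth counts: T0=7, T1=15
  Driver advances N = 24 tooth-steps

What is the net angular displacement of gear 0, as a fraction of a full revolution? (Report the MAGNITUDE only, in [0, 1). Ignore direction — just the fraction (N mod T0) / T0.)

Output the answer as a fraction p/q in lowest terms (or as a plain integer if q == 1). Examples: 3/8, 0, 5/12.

Answer: 3/7

Derivation:
Chain of 2 gears, tooth counts: [7, 15]
  gear 0: T0=7, direction=positive, advance = 24 mod 7 = 3 teeth = 3/7 turn
  gear 1: T1=15, direction=negative, advance = 24 mod 15 = 9 teeth = 9/15 turn
Gear 0: 24 mod 7 = 3
Fraction = 3 / 7 = 3/7 (gcd(3,7)=1) = 3/7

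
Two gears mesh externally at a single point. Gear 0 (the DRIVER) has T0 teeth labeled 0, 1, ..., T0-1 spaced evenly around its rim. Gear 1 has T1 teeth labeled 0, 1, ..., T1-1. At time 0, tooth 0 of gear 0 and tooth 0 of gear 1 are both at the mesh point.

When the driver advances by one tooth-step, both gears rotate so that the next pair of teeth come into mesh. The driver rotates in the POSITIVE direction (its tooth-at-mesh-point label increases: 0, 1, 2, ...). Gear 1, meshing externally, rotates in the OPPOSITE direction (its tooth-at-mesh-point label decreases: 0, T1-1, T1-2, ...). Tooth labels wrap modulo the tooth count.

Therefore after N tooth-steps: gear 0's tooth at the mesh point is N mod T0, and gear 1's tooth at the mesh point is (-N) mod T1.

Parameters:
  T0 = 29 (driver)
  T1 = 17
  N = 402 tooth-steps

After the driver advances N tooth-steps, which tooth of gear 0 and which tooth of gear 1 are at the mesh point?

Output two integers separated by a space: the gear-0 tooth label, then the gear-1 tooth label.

Gear 0 (driver, T0=29): tooth at mesh = N mod T0
  402 = 13 * 29 + 25, so 402 mod 29 = 25
  gear 0 tooth = 25
Gear 1 (driven, T1=17): tooth at mesh = (-N) mod T1
  402 = 23 * 17 + 11, so 402 mod 17 = 11
  (-402) mod 17 = (-11) mod 17 = 17 - 11 = 6
Mesh after 402 steps: gear-0 tooth 25 meets gear-1 tooth 6

Answer: 25 6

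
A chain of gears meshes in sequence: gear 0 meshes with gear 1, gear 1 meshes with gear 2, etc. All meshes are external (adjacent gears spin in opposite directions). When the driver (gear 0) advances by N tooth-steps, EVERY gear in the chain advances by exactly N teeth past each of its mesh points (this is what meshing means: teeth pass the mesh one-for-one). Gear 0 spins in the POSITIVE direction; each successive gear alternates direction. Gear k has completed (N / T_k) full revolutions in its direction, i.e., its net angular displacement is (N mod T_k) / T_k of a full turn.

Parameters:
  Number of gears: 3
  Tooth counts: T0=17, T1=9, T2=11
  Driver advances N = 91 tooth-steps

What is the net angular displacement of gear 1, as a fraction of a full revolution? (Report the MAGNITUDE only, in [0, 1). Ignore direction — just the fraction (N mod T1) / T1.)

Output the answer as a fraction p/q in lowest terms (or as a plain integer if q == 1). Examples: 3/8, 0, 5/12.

Chain of 3 gears, tooth counts: [17, 9, 11]
  gear 0: T0=17, direction=positive, advance = 91 mod 17 = 6 teeth = 6/17 turn
  gear 1: T1=9, direction=negative, advance = 91 mod 9 = 1 teeth = 1/9 turn
  gear 2: T2=11, direction=positive, advance = 91 mod 11 = 3 teeth = 3/11 turn
Gear 1: 91 mod 9 = 1
Fraction = 1 / 9 = 1/9 (gcd(1,9)=1) = 1/9

Answer: 1/9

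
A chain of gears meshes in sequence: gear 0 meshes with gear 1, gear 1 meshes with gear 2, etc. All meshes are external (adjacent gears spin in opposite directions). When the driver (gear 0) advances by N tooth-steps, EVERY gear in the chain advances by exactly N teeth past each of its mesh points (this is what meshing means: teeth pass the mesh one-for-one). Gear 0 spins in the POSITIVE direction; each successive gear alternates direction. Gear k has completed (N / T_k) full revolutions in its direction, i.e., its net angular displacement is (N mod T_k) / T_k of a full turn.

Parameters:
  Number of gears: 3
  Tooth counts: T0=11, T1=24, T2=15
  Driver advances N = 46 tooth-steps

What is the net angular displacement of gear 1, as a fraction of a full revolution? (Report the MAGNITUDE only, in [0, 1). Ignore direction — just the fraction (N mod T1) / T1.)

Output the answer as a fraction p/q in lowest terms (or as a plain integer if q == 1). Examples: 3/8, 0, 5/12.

Chain of 3 gears, tooth counts: [11, 24, 15]
  gear 0: T0=11, direction=positive, advance = 46 mod 11 = 2 teeth = 2/11 turn
  gear 1: T1=24, direction=negative, advance = 46 mod 24 = 22 teeth = 22/24 turn
  gear 2: T2=15, direction=positive, advance = 46 mod 15 = 1 teeth = 1/15 turn
Gear 1: 46 mod 24 = 22
Fraction = 22 / 24 = 11/12 (gcd(22,24)=2) = 11/12

Answer: 11/12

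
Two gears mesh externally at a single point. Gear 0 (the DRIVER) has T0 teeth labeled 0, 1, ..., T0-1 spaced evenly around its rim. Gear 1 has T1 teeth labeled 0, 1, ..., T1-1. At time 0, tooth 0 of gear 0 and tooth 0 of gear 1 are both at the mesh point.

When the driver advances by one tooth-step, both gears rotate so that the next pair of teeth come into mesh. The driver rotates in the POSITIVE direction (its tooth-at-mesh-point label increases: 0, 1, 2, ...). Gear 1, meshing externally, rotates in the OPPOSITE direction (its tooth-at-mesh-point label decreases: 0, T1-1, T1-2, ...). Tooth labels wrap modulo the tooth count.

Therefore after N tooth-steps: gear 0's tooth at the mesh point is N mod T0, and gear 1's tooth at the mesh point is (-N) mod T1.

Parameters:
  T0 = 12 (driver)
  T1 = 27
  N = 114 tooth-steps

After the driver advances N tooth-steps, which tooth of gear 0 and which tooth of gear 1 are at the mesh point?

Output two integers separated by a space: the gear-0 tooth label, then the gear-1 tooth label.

Answer: 6 21

Derivation:
Gear 0 (driver, T0=12): tooth at mesh = N mod T0
  114 = 9 * 12 + 6, so 114 mod 12 = 6
  gear 0 tooth = 6
Gear 1 (driven, T1=27): tooth at mesh = (-N) mod T1
  114 = 4 * 27 + 6, so 114 mod 27 = 6
  (-114) mod 27 = (-6) mod 27 = 27 - 6 = 21
Mesh after 114 steps: gear-0 tooth 6 meets gear-1 tooth 21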